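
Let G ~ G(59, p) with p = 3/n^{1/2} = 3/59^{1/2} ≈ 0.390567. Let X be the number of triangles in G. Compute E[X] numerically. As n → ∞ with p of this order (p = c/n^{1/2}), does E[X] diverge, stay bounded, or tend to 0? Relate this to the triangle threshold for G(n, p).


Number of potential triangles: C(59, 3) = 32509.
Each occurs with probability p³ ≈ (0.390567)³ ≈ 5.95779762e-02.
By linearity: E[X] = C(59, 3)·p³ ≈ 32509 · 5.95779762e-02 ≈ 1936.820429.
Since α = 1/2 < 1, p = c/n^{1/2} ≫ 1/n is above the triangle threshold p ~ 1/n. Asymptotically E[X] ~ (c³/6)·n^{3(1−α)} = (3³/6)·n^{1.5} → ∞; triangles are abundant w.h.p.

E[X] ≈ 1936.820429; in regime p = Θ(1/n^{1/2}) E[X] diverges (above the triangle threshold p ~ 1/n).


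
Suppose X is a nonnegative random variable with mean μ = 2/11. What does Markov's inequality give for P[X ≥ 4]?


μ = E[X] = 2/11, a = 4.
Markov: P[X ≥ 4] ≤ μ/a = (2/11)/4 = 1/22.
Numerically: ≈ 0.0455.
(Since a = 4 > μ = 0.1818, the bound 1/22 is < 1 and informative.)

P[X ≥ 4] ≤ 1/22 ≈ 0.0455.


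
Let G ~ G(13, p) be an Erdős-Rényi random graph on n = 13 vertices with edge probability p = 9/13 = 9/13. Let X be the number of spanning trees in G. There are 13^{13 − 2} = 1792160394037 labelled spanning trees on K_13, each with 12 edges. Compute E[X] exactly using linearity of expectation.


K_13 has 13^{13 − 2} = 1792160394037 labelled spanning trees.
For each such spanning tree H, let X_H = 1 if all 12 edges of H are present in G. Then P[X_H = 1] = p^{12} = (9/13)^{12} = 282429536481/23298085122481.
By linearity of expectation: E[X] = Σ_H E[X_H] = 1792160394037 · p^{12} = 1792160394037 · 282429536481/23298085122481 = 282429536481/13.
Numerically: E[X] ≈ 2.173e+10.

E[X] = 1792160394037 · (9/13)^{12} = 282429536481/13 ≈ 2.173e+10.


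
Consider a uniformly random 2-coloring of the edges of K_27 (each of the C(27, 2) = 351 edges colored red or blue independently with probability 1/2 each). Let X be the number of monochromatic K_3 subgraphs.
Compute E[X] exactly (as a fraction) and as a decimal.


Let X = Σ_S X_S over the C(27, 3) = 2925 subsets S of size 3, where X_S = 1 if the K_3 on S is monochromatic.
For a fixed S, the K_3 on S has C(3, 2) = 3 edges. P[all 3 edges red] = (1/2)^3, and likewise for blue, so P[monochromatic] = 2·(1/2)^3 = 2^{1 − 3} = 1/4.
By linearity of expectation: E[X] = C(27, 3) · 2^{1 − 3} = 2925 · 1/4 = 2925/4.
Numerically: E[X] ≈ 731.25000.

E[X] = C(27,3)·2^(1−C(3,2)) = 2925/4 ≈ 731.25000.


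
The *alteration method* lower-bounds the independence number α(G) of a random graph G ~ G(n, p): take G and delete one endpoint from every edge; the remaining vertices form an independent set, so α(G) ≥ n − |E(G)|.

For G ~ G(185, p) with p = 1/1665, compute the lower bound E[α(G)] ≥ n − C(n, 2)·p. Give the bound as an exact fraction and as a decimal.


E[|E(G)|] = C(185, 2)·p = 17020 · (1/1665) = 92/9.
E[α(G)] ≥ n − E[|E(G)|] = 185 − 92/9 = 1573/9.
Numerically: ≈ 174.778.
(This is only a lower bound; the true E[α(G)] may be larger.)

E[α(G)] ≥ 1573/9 ≈ 174.778.


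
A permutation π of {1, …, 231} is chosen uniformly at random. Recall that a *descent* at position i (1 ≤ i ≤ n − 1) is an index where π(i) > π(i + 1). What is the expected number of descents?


Write X = Σ X_I over i = 1, …, 230, with X_I the indicator of one descent.
There are 230 indicators.
For each fixed i, the pair (π(i), π(i+1)) is a uniformly random ordered pair of distinct values from {1, …, 231}; by symmetry P[π(i) > π(i+1)] = 1/2.
By linearity: E[X] = 230 · (1/2) = (231 − 1) · (1/2) = 115 ≈ 115.000.

E[X] = 115 = 115.000.


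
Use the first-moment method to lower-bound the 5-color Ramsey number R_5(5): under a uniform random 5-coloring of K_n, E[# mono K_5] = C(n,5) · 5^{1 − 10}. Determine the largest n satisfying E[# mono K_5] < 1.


We need C(n, 5) · 5^{1 − 10} < 1, i.e. C(n, 5) < 5^{10 − 1} = 1953125.
Check values of n near the boundary:
  n = 46: C(46, 5) = 1370754; 1370754 < 1953125? YES
  n = 47: C(47, 5) = 1533939; 1533939 < 1953125? YES
  n = 48: C(48, 5) = 1712304; 1712304 < 1953125? YES
  n = 49: C(49, 5) = 1906884; 1906884 < 1953125? YES
  n = 50: C(50, 5) = 2118760; 2118760 < 1953125? NO
The largest n with C(n, 5) < 1953125 is n = 49 (where E[X] = 1906884/1953125 ≈ 0.976). Hence R_5(5) > 49, i.e. R_5(5) ≥ 50.

Largest n = 49; hence R_5(5) > 49.


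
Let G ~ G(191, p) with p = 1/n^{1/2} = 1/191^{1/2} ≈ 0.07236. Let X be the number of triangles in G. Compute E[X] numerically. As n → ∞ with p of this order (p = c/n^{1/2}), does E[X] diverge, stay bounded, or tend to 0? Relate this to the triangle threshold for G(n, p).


Number of potential triangles: C(191, 3) = 1143135.
Each occurs with probability p³ ≈ (0.07236)³ ≈ 3.788349e-04.
By linearity: E[X] = C(191, 3)·p³ ≈ 1143135 · 3.788349e-04 ≈ 433.0594.
Since α = 1/2 < 1, p = c/n^{1/2} ≫ 1/n is above the triangle threshold p ~ 1/n. Asymptotically E[X] ~ (c³/6)·n^{3(1−α)} = (1³/6)·n^{1.5} → ∞; triangles are abundant w.h.p.

E[X] ≈ 433.0594; in regime p = Θ(1/n^{1/2}) E[X] diverges (above the triangle threshold p ~ 1/n).


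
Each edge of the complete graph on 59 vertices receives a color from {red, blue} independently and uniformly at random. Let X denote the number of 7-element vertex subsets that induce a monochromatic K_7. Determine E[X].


Let X = Σ_S X_S over the C(59, 7) = 341149446 subsets S of size 7, where X_S = 1 if the K_7 on S is monochromatic.
For a fixed S, the K_7 on S has C(7, 2) = 21 edges. P[all 21 edges red] = (1/2)^21, and likewise for blue, so P[monochromatic] = 2·(1/2)^21 = 2^{1 − 21} = 1/1048576.
By linearity of expectation: E[X] = C(59, 7) · 2^{1 − 21} = 341149446 · 1/1048576 = 170574723/524288.
Numerically: E[X] ≈ 325.34546.

E[X] = C(59,7)·2^(1−C(7,2)) = 170574723/524288 ≈ 325.34546.


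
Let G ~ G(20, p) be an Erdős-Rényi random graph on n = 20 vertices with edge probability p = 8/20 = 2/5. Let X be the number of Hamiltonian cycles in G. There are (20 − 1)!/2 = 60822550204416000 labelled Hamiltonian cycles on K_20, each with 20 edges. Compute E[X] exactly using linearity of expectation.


K_20 has (20 − 1)!/2 = 60822550204416000 labelled Hamiltonian cycles.
For each such Hamiltonian cycle H, let X_H = 1 if all 20 edges of H are present in G. Then P[X_H = 1] = p^{20} = (2/5)^{20} = 1048576/95367431640625.
By linearity: E[X] = Σ_H E[X_H] = 60822550204416000 · p^{20} = 60822550204416000 · 1048576/95367431640625 = 510216531225165692928/762939453125.
Numerically: E[X] ≈ 6.69e+08.

E[X] = 60822550204416000 · (2/5)^{20} = 510216531225165692928/762939453125 ≈ 6.69e+08.


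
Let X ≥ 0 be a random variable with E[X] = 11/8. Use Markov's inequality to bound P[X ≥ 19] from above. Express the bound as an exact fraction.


μ = E[X] = 11/8, a = 19.
Markov: P[X ≥ 19] ≤ μ/a = (11/8)/19 = 11/152.
Numerically: ≈ 0.07237.
(Since a = 19 > μ = 1.37500, the bound 11/152 is < 1 and informative.)

P[X ≥ 19] ≤ 11/152 ≈ 0.07237.


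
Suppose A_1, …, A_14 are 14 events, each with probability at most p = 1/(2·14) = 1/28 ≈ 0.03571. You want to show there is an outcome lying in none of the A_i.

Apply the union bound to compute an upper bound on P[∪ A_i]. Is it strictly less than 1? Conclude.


Union bound: P[∪_{i=1}^{14} A_i] ≤ Σ_i P[A_i] ≤ 14·p = 14·(1/28) = 1/2.
Numerically: 1/2 ≈ 0.50000.
Is 1/2 < 1? YES.
Since P[∪ A_i] ≤ 1/2 < 1, the complement has P[∩ A_i^c] ≥ 1 − 1/2 = 1/2 > 0, so some outcome avoids every A_i.

14·p = 1/2 ≈ 0.50000; existence CERTIFIED by the union bound.


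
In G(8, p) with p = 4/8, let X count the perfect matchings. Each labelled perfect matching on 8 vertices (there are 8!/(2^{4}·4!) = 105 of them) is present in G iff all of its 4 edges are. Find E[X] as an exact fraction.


K_8 has 8!/(2^{4}·4!) = 105 labelled perfect matchings.
For each such perfect matching H, let X_H = 1 if all 4 edges of H are present in G. Then P[X_H = 1] = p^{4} = (1/2)^{4} = 1/16.
By linearity: E[X] = Σ_H E[X_H] = 105 · p^{4} = 105 · 1/16 = 105/16.
Numerically: E[X] ≈ 6.5625.

E[X] = 105 · (1/2)^{4} = 105/16 ≈ 6.5625.


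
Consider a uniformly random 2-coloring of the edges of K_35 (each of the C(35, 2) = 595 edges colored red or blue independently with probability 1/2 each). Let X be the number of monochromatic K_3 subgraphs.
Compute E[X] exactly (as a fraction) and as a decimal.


Let X = Σ_S X_S over the C(35, 3) = 6545 subsets S of size 3, where X_S = 1 if the K_3 on S is monochromatic.
For a fixed S, the K_3 on S has C(3, 2) = 3 edges. P[all 3 edges red] = (1/2)^3, and likewise for blue, so P[monochromatic] = 2·(1/2)^3 = 2^{1 − 3} = 1/4.
By linearity: E[X] = C(35, 3) · 2^{1 − 3} = 6545 · 1/4 = 6545/4.
Numerically: E[X] ≈ 1636.25000.

E[X] = C(35,3)·2^(1−C(3,2)) = 6545/4 ≈ 1636.25000.


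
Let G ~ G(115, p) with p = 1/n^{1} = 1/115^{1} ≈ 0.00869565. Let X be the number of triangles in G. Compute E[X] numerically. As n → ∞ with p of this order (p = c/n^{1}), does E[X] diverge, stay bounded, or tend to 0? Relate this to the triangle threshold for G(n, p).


Number of potential triangles: C(115, 3) = 246905.
Each occurs with probability p³ ≈ (0.00869565)³ ≈ 6.57516232e-07.
By linearity: E[X] = C(115, 3)·p³ ≈ 246905 · 6.57516232e-07 ≈ 0.162344.
Here α = 1, so p = 1/n is exactly at the triangle threshold p ~ 1/n. Asymptotically E[X] → c³/6 = 1³/6 = 1/6 ≈ 0.166667, a bounded constant. In this regime the triangle count is asymptotically Poisson(c³/6).

E[X] ≈ 0.162344; in regime p = Θ(1/n^{1}) E[X] stays bounded (at the triangle threshold p ~ 1/n).


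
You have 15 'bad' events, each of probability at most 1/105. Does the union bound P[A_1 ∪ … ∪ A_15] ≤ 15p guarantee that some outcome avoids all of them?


Union bound: P[∪_{i=1}^{15} A_i] ≤ Σ_i P[A_i] ≤ 15·p = 15·(1/105) = 1/7.
Numerically: 1/7 ≈ 0.1428571.
Is 1/7 < 1? YES.
Since P[∪ A_i] ≤ 1/7 < 1, the complement has P[∩ A_i^c] ≥ 1 − 1/7 = 6/7 > 0, so some outcome avoids every A_i.

15·p = 1/7 ≈ 0.1428571; existence CERTIFIED by the union bound.


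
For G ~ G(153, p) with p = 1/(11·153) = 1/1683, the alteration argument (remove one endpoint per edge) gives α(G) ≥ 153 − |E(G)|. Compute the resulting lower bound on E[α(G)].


E[|E(G)|] = C(153, 2)·p = 11628 · (1/1683) = 76/11.
E[α(G)] ≥ n − E[|E(G)|] = 153 − 76/11 = 1607/11.
Numerically: ≈ 146.091.
(This is only a lower bound; the true E[α(G)] may be larger.)

E[α(G)] ≥ 1607/11 ≈ 146.091.


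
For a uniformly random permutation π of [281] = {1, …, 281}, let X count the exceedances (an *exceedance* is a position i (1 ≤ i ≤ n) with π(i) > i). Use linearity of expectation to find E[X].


Write X = Σ_{i=1}^{281} X_i, where X_i = 1_{π(i) > i}.
For each fixed i, π(i) is uniform over {1, …, 281} (marginal of a uniform permutation), so P[π(i) > i] = (n − i)/n. Summing: Σ_{i=1}^{281} (n − i)/n = (0 + 1 + … + 280)/281 = 281(281 − 1)/(2·281) = (281 − 1)/2.
Hence E[X] = Σ_{i=1}^{281} (281 − i)/281 = 140 ≈ 140.000000.

E[X] = 140 = 140.000000.


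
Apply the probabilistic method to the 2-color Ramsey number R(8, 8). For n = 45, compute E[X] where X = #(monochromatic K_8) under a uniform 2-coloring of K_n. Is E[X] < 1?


E[X] = C(45, 8) · 2^{1 − 28} = 215553195 · 2^{−27} = 215553195/134217728.
As a reduced fraction: E[X] = 215553195/134217728 ≈ 1.6059965.
Is E[X] < 1? NO.
Since E[X] ≥ 1, the first-moment bound is inconclusive at n = 45; it does NOT by itself certify R(8, 8) > 45.

E[X] = 215553195/134217728 ≈ 1.6059965; E[X] ≥ 1; first-moment method inconclusive here.


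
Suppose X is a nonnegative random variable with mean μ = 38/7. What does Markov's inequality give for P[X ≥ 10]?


μ = E[X] = 38/7, a = 10.
Markov: P[X ≥ 10] ≤ μ/a = (38/7)/10 = 19/35.
Numerically: ≈ 0.5429.
(Since a = 10 > μ = 5.4286, the bound 19/35 is < 1 and informative.)

P[X ≥ 10] ≤ 19/35 ≈ 0.5429.


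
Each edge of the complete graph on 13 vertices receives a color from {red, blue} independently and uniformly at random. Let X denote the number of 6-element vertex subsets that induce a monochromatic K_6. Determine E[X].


Let X = Σ_S X_S over the C(13, 6) = 1716 subsets S of size 6, where X_S = 1 if the K_6 on S is monochromatic.
For a fixed S, the K_6 on S has C(6, 2) = 15 edges. P[all 15 edges red] = (1/2)^15, and likewise for blue, so P[monochromatic] = 2·(1/2)^15 = 2^{1 − 15} = 1/16384.
Summing: E[X] = C(13, 6) · 2^{1 − 15} = 1716 · 1/16384 = 429/4096.
Numerically: E[X] ≈ 0.105.

E[X] = C(13,6)·2^(1−C(6,2)) = 429/4096 ≈ 0.105.


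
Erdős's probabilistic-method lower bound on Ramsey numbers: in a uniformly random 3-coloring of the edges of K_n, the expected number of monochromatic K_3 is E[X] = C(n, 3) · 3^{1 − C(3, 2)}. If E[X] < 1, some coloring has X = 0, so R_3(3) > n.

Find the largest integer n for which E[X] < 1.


We need C(n, 3) · 3^{1 − 3} < 1, i.e. C(n, 3) < 3^{3 − 1} = 9.
Check values of n near the boundary:
  n = 3: C(3, 3) = 1; 1 < 9? YES
  n = 4: C(4, 3) = 4; 4 < 9? YES
  n = 5: C(5, 3) = 10; 10 < 9? NO
  n = 6: C(6, 3) = 20; 20 < 9? NO
The largest n with C(n, 3) < 9 is n = 4 (where E[X] = 4/9 ≈ 0.444). Hence R_3(3) > 4, i.e. R_3(3) ≥ 5.

Largest n = 4; hence R_3(3) > 4.


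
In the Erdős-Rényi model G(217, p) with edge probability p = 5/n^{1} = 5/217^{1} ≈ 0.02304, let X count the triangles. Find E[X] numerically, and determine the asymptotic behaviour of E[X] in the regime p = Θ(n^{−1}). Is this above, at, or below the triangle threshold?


Number of potential triangles: C(217, 3) = 1679580.
Each occurs with probability p³ ≈ (0.02304)³ ≈ 1.223294e-05.
By linearity: E[X] = C(217, 3)·p³ ≈ 1679580 · 1.223294e-05 ≈ 20.5462.
Here α = 1, so p = 5/n is exactly at the triangle threshold p ~ 1/n. Asymptotically E[X] → c³/6 = 5³/6 = 125/6 ≈ 20.8333, a bounded constant. In this regime the triangle count is asymptotically Poisson(c³/6).

E[X] ≈ 20.5462; in regime p = Θ(1/n^{1}) E[X] stays bounded (at the triangle threshold p ~ 1/n).


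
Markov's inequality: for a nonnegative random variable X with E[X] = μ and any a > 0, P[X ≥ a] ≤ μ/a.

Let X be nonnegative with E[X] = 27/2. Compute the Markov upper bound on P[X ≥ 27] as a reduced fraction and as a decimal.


μ = E[X] = 27/2, a = 27.
Markov: P[X ≥ 27] ≤ μ/a = (27/2)/27 = 1/2.
Numerically: ≈ 0.500000.
(Since a = 27 > μ = 13.500000, the bound 1/2 is < 1 and informative.)

P[X ≥ 27] ≤ 1/2 ≈ 0.500000.


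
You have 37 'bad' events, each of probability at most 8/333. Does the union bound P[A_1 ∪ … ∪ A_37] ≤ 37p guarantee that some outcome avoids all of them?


Union bound: P[∪_{i=1}^{37} A_i] ≤ Σ_i P[A_i] ≤ 37·p = 37·(8/333) = 8/9.
Numerically: 8/9 ≈ 0.8888889.
Is 8/9 < 1? YES.
Since P[∪ A_i] ≤ 8/9 < 1, the complement has P[∩ A_i^c] ≥ 1 − 8/9 = 1/9 > 0, so some outcome avoids every A_i.

37·p = 8/9 ≈ 0.8888889; existence CERTIFIED by the union bound.


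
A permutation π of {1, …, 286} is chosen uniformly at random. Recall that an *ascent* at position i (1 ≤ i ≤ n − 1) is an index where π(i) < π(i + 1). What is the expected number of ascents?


Write X = Σ X_I over i = 1, …, 285, with X_I the indicator of one ascent.
There are 285 indicators.
For each fixed i, the pair (π(i), π(i+1)) is a uniformly random ordered pair of distinct values from {1, …, 286}; by symmetry P[π(i) < π(i+1)] = 1/2.
By linearity: E[X] = 285 · (1/2) = (286 − 1) · (1/2) = 285/2 ≈ 142.50000.

E[X] = 285/2 = 142.50000.


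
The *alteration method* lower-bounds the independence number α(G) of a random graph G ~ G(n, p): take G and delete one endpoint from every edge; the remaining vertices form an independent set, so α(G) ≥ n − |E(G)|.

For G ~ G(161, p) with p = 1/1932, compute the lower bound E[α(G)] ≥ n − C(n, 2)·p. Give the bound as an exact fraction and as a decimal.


E[|E(G)|] = C(161, 2)·p = 12880 · (1/1932) = 20/3.
E[α(G)] ≥ n − E[|E(G)|] = 161 − 20/3 = 463/3.
Numerically: ≈ 154.3333.
(This is only a lower bound; the true E[α(G)] may be larger.)

E[α(G)] ≥ 463/3 ≈ 154.3333.


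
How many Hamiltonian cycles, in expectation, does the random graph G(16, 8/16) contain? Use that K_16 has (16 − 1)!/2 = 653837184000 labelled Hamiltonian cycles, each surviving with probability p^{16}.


K_16 has (16 − 1)!/2 = 653837184000 labelled Hamiltonian cycles.
For each such Hamiltonian cycle H, let X_H = 1 if all 16 edges of H are present in G. Then P[X_H = 1] = p^{16} = (1/2)^{16} = 1/65536.
By linearity: E[X] = Σ_H E[X_H] = 653837184000 · p^{16} = 653837184000 · 1/65536 = 638512875/64.
Numerically: E[X] ≈ 9.98e+06.

E[X] = 653837184000 · (1/2)^{16} = 638512875/64 ≈ 9.98e+06.


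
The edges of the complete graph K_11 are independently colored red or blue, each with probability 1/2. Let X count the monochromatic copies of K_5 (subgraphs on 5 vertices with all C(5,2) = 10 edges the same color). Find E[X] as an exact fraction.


Let X = Σ_S X_S over the C(11, 5) = 462 subsets S of size 5, where X_S = 1 if the K_5 on S is monochromatic.
For a fixed S, the K_5 on S has C(5, 2) = 10 edges. P[all 10 edges red] = (1/2)^10, and likewise for blue, so P[monochromatic] = 2·(1/2)^10 = 2^{1 − 10} = 1/512.
By linearity: E[X] = C(11, 5) · 2^{1 − 10} = 462 · 1/512 = 231/256.
Numerically: E[X] ≈ 0.902344.

E[X] = C(11,5)·2^(1−C(5,2)) = 231/256 ≈ 0.902344.


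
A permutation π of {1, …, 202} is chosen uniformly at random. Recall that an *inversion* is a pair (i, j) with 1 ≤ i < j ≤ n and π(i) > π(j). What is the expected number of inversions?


Write X = Σ X_I over the C(202, 2) = 20301 pairs i < j, with X_I the indicator of one inversion.
There are 20301 indicators.
For each fixed pair i < j, the values π(i) and π(j) are two distinct elements of {1, …, 202} in uniformly random order; by symmetry P[π(i) > π(j)] = 1/2.
By linearity: E[X] = 20301 · (1/2) = C(202, 2) · (1/2) = 20301/2 = 20301/2 ≈ 10150.500.

E[X] = 20301/2 = 10150.500.


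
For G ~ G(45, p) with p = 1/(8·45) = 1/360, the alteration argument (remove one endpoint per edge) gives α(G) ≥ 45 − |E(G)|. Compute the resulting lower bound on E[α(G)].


E[|E(G)|] = C(45, 2)·p = 990 · (1/360) = 11/4.
E[α(G)] ≥ n − E[|E(G)|] = 45 − 11/4 = 169/4.
Numerically: ≈ 42.250000.
(This is only a lower bound; the true E[α(G)] may be larger.)

E[α(G)] ≥ 169/4 ≈ 42.250000.


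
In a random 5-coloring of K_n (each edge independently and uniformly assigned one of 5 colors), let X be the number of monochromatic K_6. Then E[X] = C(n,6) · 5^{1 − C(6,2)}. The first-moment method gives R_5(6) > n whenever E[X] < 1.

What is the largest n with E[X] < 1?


We need C(n, 6) · 5^{1 − 15} < 1, i.e. C(n, 6) < 5^{15 − 1} = 6103515625.
Check values of n near the boundary:
  n = 126: C(126, 6) = 4925156775; 4925156775 < 6103515625? YES
  n = 127: C(127, 6) = 5169379425; 5169379425 < 6103515625? YES
  n = 128: C(128, 6) = 5423611200; 5423611200 < 6103515625? YES
  n = 129: C(129, 6) = 5688177600; 5688177600 < 6103515625? YES
  n = 130: C(130, 6) = 5963412000; 5963412000 < 6103515625? YES
  n = 131: C(131, 6) = 6249655776; 6249655776 < 6103515625? NO
  n = 132: C(132, 6) = 6547258432; 6547258432 < 6103515625? NO
The largest n with C(n, 6) < 6103515625 is n = 130 (where E[X] = 47707296/48828125 ≈ 0.97705). Hence R_5(6) > 130, i.e. R_5(6) ≥ 131.

Largest n = 130; hence R_5(6) > 130.


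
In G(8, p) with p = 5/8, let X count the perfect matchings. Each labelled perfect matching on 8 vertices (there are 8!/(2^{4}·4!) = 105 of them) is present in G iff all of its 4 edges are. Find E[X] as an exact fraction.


K_8 has 8!/(2^{4}·4!) = 105 labelled perfect matchings.
For each such perfect matching H, let X_H = 1 if all 4 edges of H are present in G. Then P[X_H = 1] = p^{4} = (5/8)^{4} = 625/4096.
By linearity of expectation: E[X] = Σ_H E[X_H] = 105 · p^{4} = 105 · 625/4096 = 65625/4096.
Numerically: E[X] ≈ 16.02.

E[X] = 105 · (5/8)^{4} = 65625/4096 ≈ 16.02.


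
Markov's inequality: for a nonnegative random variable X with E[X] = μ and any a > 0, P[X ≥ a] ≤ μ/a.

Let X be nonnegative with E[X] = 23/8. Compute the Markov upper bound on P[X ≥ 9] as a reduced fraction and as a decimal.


μ = E[X] = 23/8, a = 9.
Markov: P[X ≥ 9] ≤ μ/a = (23/8)/9 = 23/72.
Numerically: ≈ 0.319.
(Since a = 9 > μ = 2.875, the bound 23/72 is < 1 and informative.)

P[X ≥ 9] ≤ 23/72 ≈ 0.319.


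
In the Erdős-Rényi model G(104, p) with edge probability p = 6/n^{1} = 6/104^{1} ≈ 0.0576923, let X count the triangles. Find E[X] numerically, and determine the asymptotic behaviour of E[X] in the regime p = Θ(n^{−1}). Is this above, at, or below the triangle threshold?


Number of potential triangles: C(104, 3) = 182104.
Each occurs with probability p³ ≈ (0.0576923)³ ≈ 1.92023213e-04.
By linearity: E[X] = C(104, 3)·p³ ≈ 182104 · 1.92023213e-04 ≈ 34.968195.
Here α = 1, so p = 6/n is exactly at the triangle threshold p ~ 1/n. Asymptotically E[X] → c³/6 = 6³/6 = 36 ≈ 36.000000, a bounded constant. In this regime the triangle count is asymptotically Poisson(c³/6).

E[X] ≈ 34.968195; in regime p = Θ(1/n^{1}) E[X] stays bounded (at the triangle threshold p ~ 1/n).


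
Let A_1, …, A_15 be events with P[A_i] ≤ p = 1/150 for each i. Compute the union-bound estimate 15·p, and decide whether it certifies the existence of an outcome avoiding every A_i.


Union bound: P[∪_{i=1}^{15} A_i] ≤ Σ_i P[A_i] ≤ 15·p = 15·(1/150) = 1/10.
Numerically: 1/10 ≈ 0.1000000.
Is 1/10 < 1? YES.
Since P[∪ A_i] ≤ 1/10 < 1, the complement has P[∩ A_i^c] ≥ 1 − 1/10 = 9/10 > 0, so some outcome avoids every A_i.

15·p = 1/10 ≈ 0.1000000; existence CERTIFIED by the union bound.


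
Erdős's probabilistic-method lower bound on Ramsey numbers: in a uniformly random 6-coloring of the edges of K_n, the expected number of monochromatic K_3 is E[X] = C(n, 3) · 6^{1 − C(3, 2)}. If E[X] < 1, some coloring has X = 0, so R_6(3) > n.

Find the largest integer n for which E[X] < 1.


We need C(n, 3) · 6^{1 − 3} < 1, i.e. C(n, 3) < 6^{3 − 1} = 36.
Check values of n near the boundary:
  n = 3: C(3, 3) = 1; 1 < 36? YES
  n = 4: C(4, 3) = 4; 4 < 36? YES
  n = 5: C(5, 3) = 10; 10 < 36? YES
  n = 6: C(6, 3) = 20; 20 < 36? YES
  n = 7: C(7, 3) = 35; 35 < 36? YES
  n = 8: C(8, 3) = 56; 56 < 36? NO
  n = 9: C(9, 3) = 84; 84 < 36? NO
The largest n with C(n, 3) < 36 is n = 7 (where E[X] = 35/36 ≈ 0.972). Hence R_6(3) > 7, i.e. R_6(3) ≥ 8.

Largest n = 7; hence R_6(3) > 7.


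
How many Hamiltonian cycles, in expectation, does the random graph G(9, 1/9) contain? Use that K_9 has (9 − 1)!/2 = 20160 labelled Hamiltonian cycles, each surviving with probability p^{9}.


K_9 has (9 − 1)!/2 = 20160 labelled Hamiltonian cycles.
For each such Hamiltonian cycle H, let X_H = 1 if all 9 edges of H are present in G. Then P[X_H = 1] = p^{9} = (1/9)^{9} = 1/387420489.
By linearity of expectation: E[X] = Σ_H E[X_H] = 20160 · p^{9} = 20160 · 1/387420489 = 2240/43046721.
Numerically: E[X] ≈ 5.2036e-05.

E[X] = 20160 · (1/9)^{9} = 2240/43046721 ≈ 5.2036e-05.


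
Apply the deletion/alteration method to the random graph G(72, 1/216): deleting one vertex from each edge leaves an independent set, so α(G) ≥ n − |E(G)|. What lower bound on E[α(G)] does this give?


E[|E(G)|] = C(72, 2)·p = 2556 · (1/216) = 71/6.
E[α(G)] ≥ n − E[|E(G)|] = 72 − 71/6 = 361/6.
Numerically: ≈ 60.167.
(This is only a lower bound; the true E[α(G)] may be larger.)

E[α(G)] ≥ 361/6 ≈ 60.167.


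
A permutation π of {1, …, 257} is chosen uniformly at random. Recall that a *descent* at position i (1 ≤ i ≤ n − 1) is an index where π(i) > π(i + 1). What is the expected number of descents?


Write X = Σ X_I over i = 1, …, 256, with X_I the indicator of one descent.
There are 256 indicators.
For each fixed i, the pair (π(i), π(i+1)) is a uniformly random ordered pair of distinct values from {1, …, 257}; by symmetry P[π(i) > π(i+1)] = 1/2.
By linearity: E[X] = 256 · (1/2) = (257 − 1) · (1/2) = 128 ≈ 128.00000.

E[X] = 128 = 128.00000.


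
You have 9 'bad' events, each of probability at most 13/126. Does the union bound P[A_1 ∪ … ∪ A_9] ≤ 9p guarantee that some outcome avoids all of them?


Union bound: P[∪_{i=1}^{9} A_i] ≤ Σ_i P[A_i] ≤ 9·p = 9·(13/126) = 13/14.
Numerically: 13/14 ≈ 0.929.
Is 13/14 < 1? YES.
Since P[∪ A_i] ≤ 13/14 < 1, the complement has P[∩ A_i^c] ≥ 1 − 13/14 = 1/14 > 0, so some outcome avoids every A_i.

9·p = 13/14 ≈ 0.929; existence CERTIFIED by the union bound.


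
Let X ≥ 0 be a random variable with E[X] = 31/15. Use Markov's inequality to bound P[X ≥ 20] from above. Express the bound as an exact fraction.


μ = E[X] = 31/15, a = 20.
Markov: P[X ≥ 20] ≤ μ/a = (31/15)/20 = 31/300.
Numerically: ≈ 0.103.
(Since a = 20 > μ = 2.067, the bound 31/300 is < 1 and informative.)

P[X ≥ 20] ≤ 31/300 ≈ 0.103.


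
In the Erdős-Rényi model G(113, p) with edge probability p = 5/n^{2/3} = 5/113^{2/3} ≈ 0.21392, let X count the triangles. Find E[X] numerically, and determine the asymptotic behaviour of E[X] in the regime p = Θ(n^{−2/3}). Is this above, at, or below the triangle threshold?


Number of potential triangles: C(113, 3) = 234136.
Each occurs with probability p³ ≈ (0.21392)³ ≈ 9.7893335e-03.
By linearity: E[X] = C(113, 3)·p³ ≈ 234136 · 9.7893335e-03 ≈ 2292.03540.
Since α = 2/3 < 1, p = c/n^{2/3} ≫ 1/n is above the triangle threshold p ~ 1/n. Asymptotically E[X] ~ (c³/6)·n^{3(1−α)} = (5³/6)·n^{1} → ∞; triangles are abundant w.h.p.

E[X] ≈ 2292.03540; in regime p = Θ(1/n^{2/3}) E[X] diverges (above the triangle threshold p ~ 1/n).


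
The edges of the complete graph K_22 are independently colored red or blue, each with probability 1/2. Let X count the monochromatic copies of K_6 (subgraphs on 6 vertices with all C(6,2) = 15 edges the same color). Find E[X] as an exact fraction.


Let X = Σ_S X_S over the C(22, 6) = 74613 subsets S of size 6, where X_S = 1 if the K_6 on S is monochromatic.
For a fixed S, the K_6 on S has C(6, 2) = 15 edges. P[all 15 edges red] = (1/2)^15, and likewise for blue, so P[monochromatic] = 2·(1/2)^15 = 2^{1 − 15} = 1/16384.
Summing: E[X] = C(22, 6) · 2^{1 − 15} = 74613 · 1/16384 = 74613/16384.
Numerically: E[X] ≈ 4.554.

E[X] = C(22,6)·2^(1−C(6,2)) = 74613/16384 ≈ 4.554.


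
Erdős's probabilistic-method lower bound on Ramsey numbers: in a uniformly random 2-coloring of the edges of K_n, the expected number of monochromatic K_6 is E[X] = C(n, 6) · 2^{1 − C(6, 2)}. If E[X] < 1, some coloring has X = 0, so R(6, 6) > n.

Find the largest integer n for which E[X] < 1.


We need C(n, 6) · 2^{1 − 15} < 1, i.e. C(n, 6) < 2^{15 − 1} = 16384.
Check values of n near the boundary:
  n = 12: C(12, 6) = 924; 924 < 16384? YES
  n = 13: C(13, 6) = 1716; 1716 < 16384? YES
  n = 14: C(14, 6) = 3003; 3003 < 16384? YES
  n = 15: C(15, 6) = 5005; 5005 < 16384? YES
  n = 16: C(16, 6) = 8008; 8008 < 16384? YES
  n = 17: C(17, 6) = 12376; 12376 < 16384? YES
  n = 18: C(18, 6) = 18564; 18564 < 16384? NO
  n = 19: C(19, 6) = 27132; 27132 < 16384? NO
The largest n with C(n, 6) < 16384 is n = 17 (where E[X] = 1547/2048 ≈ 0.75537). Hence R(6, 6) > 17, i.e. R(6, 6) ≥ 18.

Largest n = 17; hence R(6, 6) > 17.


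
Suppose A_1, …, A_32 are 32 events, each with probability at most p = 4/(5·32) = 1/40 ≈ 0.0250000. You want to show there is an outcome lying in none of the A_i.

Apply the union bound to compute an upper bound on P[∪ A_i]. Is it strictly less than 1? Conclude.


Union bound: P[∪_{i=1}^{32} A_i] ≤ Σ_i P[A_i] ≤ 32·p = 32·(1/40) = 4/5.
Numerically: 4/5 ≈ 0.8000000.
Is 4/5 < 1? YES.
Since P[∪ A_i] ≤ 4/5 < 1, the complement has P[∩ A_i^c] ≥ 1 − 4/5 = 1/5 > 0, so some outcome avoids every A_i.

32·p = 4/5 ≈ 0.8000000; existence CERTIFIED by the union bound.


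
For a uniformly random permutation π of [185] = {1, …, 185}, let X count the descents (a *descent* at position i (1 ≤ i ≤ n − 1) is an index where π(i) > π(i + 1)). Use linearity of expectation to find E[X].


Write X = Σ X_I over i = 1, …, 184, with X_I the indicator of one descent.
There are 184 indicators.
For each fixed i, the pair (π(i), π(i+1)) is a uniformly random ordered pair of distinct values from {1, …, 185}; by symmetry P[π(i) > π(i+1)] = 1/2.
By linearity: E[X] = 184 · (1/2) = (185 − 1) · (1/2) = 92 ≈ 92.0000.

E[X] = 92 = 92.0000.


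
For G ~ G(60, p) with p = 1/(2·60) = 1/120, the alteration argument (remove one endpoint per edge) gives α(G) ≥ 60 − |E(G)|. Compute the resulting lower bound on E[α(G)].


E[|E(G)|] = C(60, 2)·p = 1770 · (1/120) = 59/4.
E[α(G)] ≥ n − E[|E(G)|] = 60 − 59/4 = 181/4.
Numerically: ≈ 45.250.
(This is only a lower bound; the true E[α(G)] may be larger.)

E[α(G)] ≥ 181/4 ≈ 45.250.


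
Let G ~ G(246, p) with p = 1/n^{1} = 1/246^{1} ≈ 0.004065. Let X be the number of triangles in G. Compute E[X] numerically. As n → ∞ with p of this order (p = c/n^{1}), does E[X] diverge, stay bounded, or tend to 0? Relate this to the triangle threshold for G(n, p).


Number of potential triangles: C(246, 3) = 2450980.
Each occurs with probability p³ ≈ (0.004065)³ ≈ 6.7172990e-08.
By linearity: E[X] = C(246, 3)·p³ ≈ 2450980 · 6.7172990e-08 ≈ 0.16464.
Here α = 1, so p = 1/n is exactly at the triangle threshold p ~ 1/n. Asymptotically E[X] → c³/6 = 1³/6 = 1/6 ≈ 0.16667, a bounded constant. In this regime the triangle count is asymptotically Poisson(c³/6).

E[X] ≈ 0.16464; in regime p = Θ(1/n^{1}) E[X] stays bounded (at the triangle threshold p ~ 1/n).


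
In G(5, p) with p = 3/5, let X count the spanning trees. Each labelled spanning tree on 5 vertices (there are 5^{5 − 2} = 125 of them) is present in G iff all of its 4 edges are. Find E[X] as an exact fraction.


K_5 has 5^{5 − 2} = 125 labelled spanning trees.
For each such spanning tree H, let X_H = 1 if all 4 edges of H are present in G. Then P[X_H = 1] = p^{4} = (3/5)^{4} = 81/625.
Summing the indicators: E[X] = Σ_H E[X_H] = 125 · p^{4} = 125 · 81/625 = 81/5.
Numerically: E[X] ≈ 16.2.

E[X] = 125 · (3/5)^{4} = 81/5 ≈ 16.2.


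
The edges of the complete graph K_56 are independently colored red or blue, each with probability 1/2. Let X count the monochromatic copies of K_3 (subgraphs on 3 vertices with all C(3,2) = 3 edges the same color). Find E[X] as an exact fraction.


Let X = Σ_S X_S over the C(56, 3) = 27720 subsets S of size 3, where X_S = 1 if the K_3 on S is monochromatic.
For a fixed S, the K_3 on S has C(3, 2) = 3 edges. P[all 3 edges red] = (1/2)^3, and likewise for blue, so P[monochromatic] = 2·(1/2)^3 = 2^{1 − 3} = 1/4.
By linearity of expectation: E[X] = C(56, 3) · 2^{1 − 3} = 27720 · 1/4 = 6930.
Numerically: E[X] ≈ 6930.0000.

E[X] = C(56,3)·2^(1−C(3,2)) = 6930 ≈ 6930.0000.


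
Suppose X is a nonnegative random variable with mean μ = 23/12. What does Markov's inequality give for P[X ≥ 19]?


μ = E[X] = 23/12, a = 19.
Markov: P[X ≥ 19] ≤ μ/a = (23/12)/19 = 23/228.
Numerically: ≈ 0.10088.
(Since a = 19 > μ = 1.91667, the bound 23/228 is < 1 and informative.)

P[X ≥ 19] ≤ 23/228 ≈ 0.10088.


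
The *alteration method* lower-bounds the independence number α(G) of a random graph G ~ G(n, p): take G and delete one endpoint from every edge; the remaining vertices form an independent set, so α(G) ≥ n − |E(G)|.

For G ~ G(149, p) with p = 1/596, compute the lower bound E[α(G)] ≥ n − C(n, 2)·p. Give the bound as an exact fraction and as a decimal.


E[|E(G)|] = C(149, 2)·p = 11026 · (1/596) = 37/2.
E[α(G)] ≥ n − E[|E(G)|] = 149 − 37/2 = 261/2.
Numerically: ≈ 130.5000.
(This is only a lower bound; the true E[α(G)] may be larger.)

E[α(G)] ≥ 261/2 ≈ 130.5000.


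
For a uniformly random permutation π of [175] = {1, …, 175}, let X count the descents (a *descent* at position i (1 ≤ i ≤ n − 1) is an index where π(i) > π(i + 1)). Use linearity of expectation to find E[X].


Write X = Σ X_I over i = 1, …, 174, with X_I the indicator of one descent.
There are 174 indicators.
For each fixed i, the pair (π(i), π(i+1)) is a uniformly random ordered pair of distinct values from {1, …, 175}; by symmetry P[π(i) > π(i+1)] = 1/2.
By linearity: E[X] = 174 · (1/2) = (175 − 1) · (1/2) = 87 ≈ 87.000.

E[X] = 87 = 87.000.


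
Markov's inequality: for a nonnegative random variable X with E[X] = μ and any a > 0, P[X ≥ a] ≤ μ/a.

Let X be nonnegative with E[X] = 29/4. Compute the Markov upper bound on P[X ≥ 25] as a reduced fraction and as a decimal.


μ = E[X] = 29/4, a = 25.
Markov: P[X ≥ 25] ≤ μ/a = (29/4)/25 = 29/100.
Numerically: ≈ 0.290000.
(Since a = 25 > μ = 7.250000, the bound 29/100 is < 1 and informative.)

P[X ≥ 25] ≤ 29/100 ≈ 0.290000.


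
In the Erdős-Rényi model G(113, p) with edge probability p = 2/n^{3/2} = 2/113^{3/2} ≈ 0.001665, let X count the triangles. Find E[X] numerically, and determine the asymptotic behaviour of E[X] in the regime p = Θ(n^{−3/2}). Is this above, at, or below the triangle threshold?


Number of potential triangles: C(113, 3) = 234136.
Each occurs with probability p³ ≈ (0.001665)³ ≈ 4.615694e-09.
By linearity: E[X] = C(113, 3)·p³ ≈ 234136 · 4.615694e-09 ≈ 0.0011.
Since α = 3/2 > 1, p = c/n^{3/2} = o(1/n) is below the triangle threshold p ~ 1/n. Asymptotically E[X] ~ (c³/6)·n^{3(1−α)} = (2³/6)·n^{-1.5} → 0, so by Markov's inequality G has no triangles w.h.p.

E[X] ≈ 0.0011; in regime p = Θ(1/n^{3/2}) E[X] tends to 0 (below the triangle threshold p ~ 1/n).


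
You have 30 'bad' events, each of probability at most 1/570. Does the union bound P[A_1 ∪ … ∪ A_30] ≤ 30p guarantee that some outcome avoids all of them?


Union bound: P[∪_{i=1}^{30} A_i] ≤ Σ_i P[A_i] ≤ 30·p = 30·(1/570) = 1/19.
Numerically: 1/19 ≈ 0.052632.
Is 1/19 < 1? YES.
Since P[∪ A_i] ≤ 1/19 < 1, the complement has P[∩ A_i^c] ≥ 1 − 1/19 = 18/19 > 0, so some outcome avoids every A_i.

30·p = 1/19 ≈ 0.052632; existence CERTIFIED by the union bound.


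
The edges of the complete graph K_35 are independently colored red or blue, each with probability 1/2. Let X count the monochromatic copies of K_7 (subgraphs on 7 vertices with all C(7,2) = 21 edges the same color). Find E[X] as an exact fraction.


Let X = Σ_S X_S over the C(35, 7) = 6724520 subsets S of size 7, where X_S = 1 if the K_7 on S is monochromatic.
For a fixed S, the K_7 on S has C(7, 2) = 21 edges. P[all 21 edges red] = (1/2)^21, and likewise for blue, so P[monochromatic] = 2·(1/2)^21 = 2^{1 − 21} = 1/1048576.
By linearity of expectation: E[X] = C(35, 7) · 2^{1 − 21} = 6724520 · 1/1048576 = 840565/131072.
Numerically: E[X] ≈ 6.4130.

E[X] = C(35,7)·2^(1−C(7,2)) = 840565/131072 ≈ 6.4130.


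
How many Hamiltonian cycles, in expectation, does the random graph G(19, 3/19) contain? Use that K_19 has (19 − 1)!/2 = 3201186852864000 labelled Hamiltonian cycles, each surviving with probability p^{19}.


K_19 has (19 − 1)!/2 = 3201186852864000 labelled Hamiltonian cycles.
For each such Hamiltonian cycle H, let X_H = 1 if all 19 edges of H are present in G. Then P[X_H = 1] = p^{19} = (3/19)^{19} = 1162261467/1978419655660313589123979.
Summing the indicators: E[X] = Σ_H E[X_H] = 3201186852864000 · p^{19} = 3201186852864000 · 1162261467/1978419655660313589123979 = 3720616127750825791488000/1978419655660313589123979.
Numerically: E[X] ≈ 1.8806.

E[X] = 3201186852864000 · (3/19)^{19} = 3720616127750825791488000/1978419655660313589123979 ≈ 1.8806.


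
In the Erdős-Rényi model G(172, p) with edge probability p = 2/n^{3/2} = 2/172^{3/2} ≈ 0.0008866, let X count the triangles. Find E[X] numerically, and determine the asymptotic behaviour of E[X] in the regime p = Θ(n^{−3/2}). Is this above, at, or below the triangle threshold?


Number of potential triangles: C(172, 3) = 833340.
Each occurs with probability p³ ≈ (0.0008866)³ ≈ 6.969666e-10.
By linearity: E[X] = C(172, 3)·p³ ≈ 833340 · 6.969666e-10 ≈ 0.0006.
Since α = 3/2 > 1, p = c/n^{3/2} = o(1/n) is below the triangle threshold p ~ 1/n. Asymptotically E[X] ~ (c³/6)·n^{3(1−α)} = (2³/6)·n^{-1.5} → 0, so by Markov's inequality G has no triangles w.h.p.

E[X] ≈ 0.0006; in regime p = Θ(1/n^{3/2}) E[X] tends to 0 (below the triangle threshold p ~ 1/n).


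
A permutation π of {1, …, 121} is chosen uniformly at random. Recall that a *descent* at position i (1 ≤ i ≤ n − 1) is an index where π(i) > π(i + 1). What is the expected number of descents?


Write X = Σ X_I over i = 1, …, 120, with X_I the indicator of one descent.
There are 120 indicators.
For each fixed i, the pair (π(i), π(i+1)) is a uniformly random ordered pair of distinct values from {1, …, 121}; by symmetry P[π(i) > π(i+1)] = 1/2.
By linearity: E[X] = 120 · (1/2) = (121 − 1) · (1/2) = 60 ≈ 60.00000.

E[X] = 60 = 60.00000.


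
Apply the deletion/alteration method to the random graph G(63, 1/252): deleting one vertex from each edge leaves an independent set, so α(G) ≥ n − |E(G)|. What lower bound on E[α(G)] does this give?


E[|E(G)|] = C(63, 2)·p = 1953 · (1/252) = 31/4.
E[α(G)] ≥ n − E[|E(G)|] = 63 − 31/4 = 221/4.
Numerically: ≈ 55.2500.
(This is only a lower bound; the true E[α(G)] may be larger.)

E[α(G)] ≥ 221/4 ≈ 55.2500.


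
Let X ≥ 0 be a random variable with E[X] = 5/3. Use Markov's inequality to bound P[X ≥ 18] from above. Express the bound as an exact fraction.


μ = E[X] = 5/3, a = 18.
Markov: P[X ≥ 18] ≤ μ/a = (5/3)/18 = 5/54.
Numerically: ≈ 0.093.
(Since a = 18 > μ = 1.667, the bound 5/54 is < 1 and informative.)

P[X ≥ 18] ≤ 5/54 ≈ 0.093.


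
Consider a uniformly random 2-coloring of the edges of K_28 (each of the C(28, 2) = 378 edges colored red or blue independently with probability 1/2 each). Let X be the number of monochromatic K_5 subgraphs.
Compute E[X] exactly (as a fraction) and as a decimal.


Let X = Σ_S X_S over the C(28, 5) = 98280 subsets S of size 5, where X_S = 1 if the K_5 on S is monochromatic.
For a fixed S, the K_5 on S has C(5, 2) = 10 edges. P[all 10 edges red] = (1/2)^10, and likewise for blue, so P[monochromatic] = 2·(1/2)^10 = 2^{1 − 10} = 1/512.
Summing: E[X] = C(28, 5) · 2^{1 − 10} = 98280 · 1/512 = 12285/64.
Numerically: E[X] ≈ 191.95312.

E[X] = C(28,5)·2^(1−C(5,2)) = 12285/64 ≈ 191.95312.


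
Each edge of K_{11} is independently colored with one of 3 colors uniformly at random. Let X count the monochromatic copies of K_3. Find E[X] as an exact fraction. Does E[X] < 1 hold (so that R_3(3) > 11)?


E[X] = C(11, 3) · 3^{1 − 3} = 165 · 3^{−2} = 165/9.
As a reduced fraction: E[X] = 55/3 ≈ 18.3333333.
Is E[X] < 1? NO.
Since E[X] ≥ 1, the first-moment bound is inconclusive at n = 11; it does NOT by itself certify R_3(3) > 11.

E[X] = 55/3 ≈ 18.3333333; E[X] ≥ 1; first-moment method inconclusive here.


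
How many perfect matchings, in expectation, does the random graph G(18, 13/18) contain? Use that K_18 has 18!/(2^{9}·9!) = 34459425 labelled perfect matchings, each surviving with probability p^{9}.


K_18 has 18!/(2^{9}·9!) = 34459425 labelled perfect matchings.
For each such perfect matching H, let X_H = 1 if all 9 edges of H are present in G. Then P[X_H = 1] = p^{9} = (13/18)^{9} = 10604499373/198359290368.
Summing the indicators: E[X] = Σ_H E[X_H] = 34459425 · p^{9} = 34459425 · 10604499373/198359290368 = 4511419145758525/2448880128.
Numerically: E[X] ≈ 1.84224e+06.

E[X] = 34459425 · (13/18)^{9} = 4511419145758525/2448880128 ≈ 1.84224e+06.
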